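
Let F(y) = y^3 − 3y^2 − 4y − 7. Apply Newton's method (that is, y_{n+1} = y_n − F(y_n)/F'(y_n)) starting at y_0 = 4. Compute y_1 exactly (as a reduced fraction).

87/20

F'(y) = 3y^2 − 6y − 4.
F(4) = −7, F'(4) = 20, so y_1 = 4 − (−7)/20 = 87/20.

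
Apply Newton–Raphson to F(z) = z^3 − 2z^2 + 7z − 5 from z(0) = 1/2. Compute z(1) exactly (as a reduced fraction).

F'(z) = 3z^2 − 4z + 7.
F(1/2) = −15/8, F'(1/2) = 23/4, so z(1) = (1/2) − (−15/8)/(23/4) = 19/23.

19/23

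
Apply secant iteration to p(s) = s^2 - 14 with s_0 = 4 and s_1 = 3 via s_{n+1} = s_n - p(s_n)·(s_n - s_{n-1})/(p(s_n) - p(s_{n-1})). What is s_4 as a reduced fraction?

p(4) = 2, p(3) = -5. s_2 = 3 - (-5)·(3 - 4)/((-5) - 2) = 26/7.
p(3) = -5, p(26/7) = -10/49. s_3 = (26/7) - (-10/49)·((26/7) - 3)/((-10/49) - (-5)) = 176/47.
p(26/7) = -10/49, p(176/47) = 50/2209. s_4 = (176/47) - (50/2209)·((176/47) - (26/7))/((50/2209) - (-10/49)) = 4591/1227.

4591/1227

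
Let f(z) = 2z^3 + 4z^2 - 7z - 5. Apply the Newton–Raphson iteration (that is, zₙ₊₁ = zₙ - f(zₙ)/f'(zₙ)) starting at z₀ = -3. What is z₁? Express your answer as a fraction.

-67/23

f'(z) = 6z^2 + 8z - 7.
f(-3) = -2, f'(-3) = 23, so z₁ = (-3) - (-2)/23 = -67/23.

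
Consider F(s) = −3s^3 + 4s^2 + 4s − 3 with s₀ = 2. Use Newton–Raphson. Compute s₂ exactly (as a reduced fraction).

40111/22664

F'(s) = −9s^2 + 8s + 4.
F(2) = −3, F'(2) = −16, so s₁ = 2 − (−3)/(−16) = 29/16.
F(29/16) = −1935/4096, F'(29/16) = −2833/256, so s₂ = (29/16) − (−1935/4096)/(−2833/256) = 40111/22664.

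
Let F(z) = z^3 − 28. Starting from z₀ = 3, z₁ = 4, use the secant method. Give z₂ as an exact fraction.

112/37

F(3) = −1, F(4) = 36. z₂ = 4 − 36·(4 − 3)/(36 − (−1)) = 112/37.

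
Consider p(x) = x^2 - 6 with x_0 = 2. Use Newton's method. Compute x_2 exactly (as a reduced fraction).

p'(x) = 2x.
p(2) = -2, p'(2) = 4, so x_1 = 2 - (-2)/4 = 5/2.
p(5/2) = 1/4, p'(5/2) = 5, so x_2 = (5/2) - (1/4)/5 = 49/20.

49/20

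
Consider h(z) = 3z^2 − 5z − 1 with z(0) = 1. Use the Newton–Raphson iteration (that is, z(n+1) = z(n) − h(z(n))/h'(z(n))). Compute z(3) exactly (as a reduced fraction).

h'(z) = 6z − 5.
h(1) = −3, h'(1) = 1, so z(1) = 1 − (−3)/1 = 4.
h(4) = 27, h'(4) = 19, so z(2) = 4 − 27/19 = 49/19.
h(49/19) = 2187/361, h'(49/19) = 199/19, so z(3) = (49/19) − (2187/361)/(199/19) = 7564/3781.

7564/3781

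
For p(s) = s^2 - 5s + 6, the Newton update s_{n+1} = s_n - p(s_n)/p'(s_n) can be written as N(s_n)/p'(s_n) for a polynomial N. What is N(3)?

3

p'(s) = 2s - 5.
N(s) = s·p'(s) - p(s) = s·(2s - 5) - (s^2 - 5s + 6) = s^2 - 6.
N(3) = 3.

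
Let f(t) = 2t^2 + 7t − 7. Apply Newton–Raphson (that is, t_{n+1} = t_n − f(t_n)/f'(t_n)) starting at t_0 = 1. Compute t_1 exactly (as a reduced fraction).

f'(t) = 4t + 7.
f(1) = 2, f'(1) = 11, so t_1 = 1 − 2/11 = 9/11.

9/11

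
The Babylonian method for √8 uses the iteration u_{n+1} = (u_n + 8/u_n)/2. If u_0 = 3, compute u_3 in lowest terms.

u_1 = (3 + 8/3)/2 = 17/6.
u_2 = (17/6 + 8/(17/6))/2 = 577/204.
u_3 = (577/204 + 8/(577/204))/2 = 665857/235416.

665857/235416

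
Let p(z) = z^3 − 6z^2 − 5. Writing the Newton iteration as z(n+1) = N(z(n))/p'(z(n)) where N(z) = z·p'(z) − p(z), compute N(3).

5

p'(z) = 3z^2 − 12z.
N(z) = z·p'(z) − p(z) = z·(3z^2 − 12z) − (z^3 − 6z^2 − 5) = 2z^3 − 6z^2 + 5.
N(3) = 5.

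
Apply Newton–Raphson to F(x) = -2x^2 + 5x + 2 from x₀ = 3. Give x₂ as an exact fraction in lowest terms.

898/315

F'(x) = -4x + 5.
F(3) = -1, F'(3) = -7, so x₁ = 3 - (-1)/(-7) = 20/7.
F(20/7) = -2/49, F'(20/7) = -45/7, so x₂ = (20/7) - (-2/49)/(-45/7) = 898/315.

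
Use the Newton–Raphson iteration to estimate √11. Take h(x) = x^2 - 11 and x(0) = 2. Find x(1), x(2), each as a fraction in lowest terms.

x(1) = 15/4, x(2) = 401/120

h'(x) = 2x.
h(2) = -7, h'(2) = 4, so x(1) = 2 - (-7)/4 = 15/4.
h(15/4) = 49/16, h'(15/4) = 15/2, so x(2) = (15/4) - (49/16)/(15/2) = 401/120.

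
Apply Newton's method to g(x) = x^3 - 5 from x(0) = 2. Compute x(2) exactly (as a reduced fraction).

503/294

g'(x) = 3x^2.
g(2) = 3, g'(2) = 12, so x(1) = 2 - 3/12 = 7/4.
g(7/4) = 23/64, g'(7/4) = 147/16, so x(2) = (7/4) - (23/64)/(147/16) = 503/294.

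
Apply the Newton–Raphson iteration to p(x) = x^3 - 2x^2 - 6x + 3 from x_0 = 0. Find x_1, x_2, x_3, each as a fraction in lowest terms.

x_1 = 1/2, x_2 = 13/29, x_3 = 78575/175363

p'(x) = 3x^2 - 4x - 6.
p(0) = 3, p'(0) = -6, so x_1 = 0 - 3/(-6) = 1/2.
p(1/2) = -3/8, p'(1/2) = -29/4, so x_2 = (1/2) - (-3/8)/(-29/4) = 13/29.
p(13/29) = -36/24389, p'(13/29) = -6047/841, so x_3 = (13/29) - (-36/24389)/(-6047/841) = 78575/175363.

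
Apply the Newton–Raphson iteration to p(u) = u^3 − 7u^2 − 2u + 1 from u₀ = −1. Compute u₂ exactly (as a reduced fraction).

−127/234

p'(u) = 3u^2 − 14u − 2.
p(−1) = −5, p'(−1) = 15, so u₁ = (−1) − (−5)/15 = −2/3.
p(−2/3) = −29/27, p'(−2/3) = 26/3, so u₂ = (−2/3) − (−29/27)/(26/3) = −127/234.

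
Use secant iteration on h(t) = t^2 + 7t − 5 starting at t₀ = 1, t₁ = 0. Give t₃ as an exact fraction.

40/61

h(1) = 3, h(0) = −5. t₂ = 0 − (−5)·(0 − 1)/((−5) − 3) = 5/8.
h(0) = −5, h(5/8) = −15/64. t₃ = (5/8) − (−15/64)·((5/8) − 0)/((−15/64) − (−5)) = 40/61.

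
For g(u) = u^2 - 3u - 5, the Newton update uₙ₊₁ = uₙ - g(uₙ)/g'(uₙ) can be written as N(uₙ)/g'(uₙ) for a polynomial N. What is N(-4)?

21

g'(u) = 2u - 3.
N(u) = u·g'(u) - g(u) = u·(2u - 3) - (u^2 - 3u - 5) = u^2 + 5.
N(-4) = 21.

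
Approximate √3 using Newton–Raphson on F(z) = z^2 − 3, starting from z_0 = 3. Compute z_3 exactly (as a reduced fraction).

97/56

F'(z) = 2z.
F(3) = 6, F'(3) = 6, so z_1 = 3 − 6/6 = 2.
F(2) = 1, F'(2) = 4, so z_2 = 2 − 1/4 = 7/4.
F(7/4) = 1/16, F'(7/4) = 7/2, so z_3 = (7/4) − (1/16)/(7/2) = 97/56.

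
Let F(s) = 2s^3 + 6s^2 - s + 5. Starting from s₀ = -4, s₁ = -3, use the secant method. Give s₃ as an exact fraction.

-66011/19441

F(-4) = -23, F(-3) = 8. s₂ = (-3) - 8·((-3) - (-4))/(8 - (-23)) = -101/31.
F(-3) = 8, F(-101/31) = 82800/29791. s₃ = (-101/31) - (82800/29791)·((-101/31) - (-3))/((82800/29791) - 8) = -66011/19441.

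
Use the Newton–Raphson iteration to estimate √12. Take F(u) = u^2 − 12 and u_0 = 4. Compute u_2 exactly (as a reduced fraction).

F'(u) = 2u.
F(4) = 4, F'(4) = 8, so u_1 = 4 − 4/8 = 7/2.
F(7/2) = 1/4, F'(7/2) = 7, so u_2 = (7/2) − (1/4)/7 = 97/28.

97/28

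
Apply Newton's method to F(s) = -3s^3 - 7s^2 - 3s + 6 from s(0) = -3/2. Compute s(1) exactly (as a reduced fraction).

F'(s) = -9s^2 - 14s - 3.
F(-3/2) = 39/8, F'(-3/2) = -9/4, so s(1) = (-3/2) - (39/8)/(-9/4) = 2/3.

2/3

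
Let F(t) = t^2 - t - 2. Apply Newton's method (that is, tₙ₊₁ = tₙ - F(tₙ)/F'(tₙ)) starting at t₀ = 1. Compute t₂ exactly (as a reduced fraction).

F'(t) = 2t - 1.
F(1) = -2, F'(1) = 1, so t₁ = 1 - (-2)/1 = 3.
F(3) = 4, F'(3) = 5, so t₂ = 3 - 4/5 = 11/5.

11/5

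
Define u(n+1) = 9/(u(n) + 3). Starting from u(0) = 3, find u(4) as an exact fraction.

15/8

u(1) = 9/(3 + 3) = 3/2.
u(2) = 9/(3/2 + 3) = 2.
u(3) = 9/(2 + 3) = 9/5.
u(4) = 9/(9/5 + 3) = 15/8.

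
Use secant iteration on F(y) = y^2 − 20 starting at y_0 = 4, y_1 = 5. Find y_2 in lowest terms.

F(4) = −4, F(5) = 5. y_2 = 5 − 5·(5 − 4)/(5 − (−4)) = 40/9.

40/9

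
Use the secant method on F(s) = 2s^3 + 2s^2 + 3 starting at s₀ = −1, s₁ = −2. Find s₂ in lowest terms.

F(−1) = 3, F(−2) = −5. s₂ = (−2) − (−5)·((−2) − (−1))/((−5) − 3) = −11/8.

−11/8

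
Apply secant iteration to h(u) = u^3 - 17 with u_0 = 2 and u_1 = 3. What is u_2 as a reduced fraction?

h(2) = -9, h(3) = 10. u_2 = 3 - 10·(3 - 2)/(10 - (-9)) = 47/19.

47/19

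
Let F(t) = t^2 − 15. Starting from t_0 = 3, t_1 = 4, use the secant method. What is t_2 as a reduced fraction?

F(3) = −6, F(4) = 1. t_2 = 4 − 1·(4 − 3)/(1 − (−6)) = 27/7.

27/7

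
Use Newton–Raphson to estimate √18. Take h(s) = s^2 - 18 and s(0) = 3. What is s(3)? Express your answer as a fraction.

h'(s) = 2s.
h(3) = -9, h'(3) = 6, so s(1) = 3 - (-9)/6 = 9/2.
h(9/2) = 9/4, h'(9/2) = 9, so s(2) = (9/2) - (9/4)/9 = 17/4.
h(17/4) = 1/16, h'(17/4) = 17/2, so s(3) = (17/4) - (1/16)/(17/2) = 577/136.

577/136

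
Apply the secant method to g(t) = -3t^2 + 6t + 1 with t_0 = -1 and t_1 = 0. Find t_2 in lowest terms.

-1/9

g(-1) = -8, g(0) = 1. t_2 = 0 - 1·(0 - (-1))/(1 - (-8)) = -1/9.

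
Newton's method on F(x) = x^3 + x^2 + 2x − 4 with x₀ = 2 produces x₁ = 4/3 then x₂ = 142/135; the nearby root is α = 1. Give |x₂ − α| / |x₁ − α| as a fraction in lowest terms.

x₁ − α = 4/3 − 1 = 1/3, so |x₁ − α| = 1/3.
x₂ − α = 142/135 − 1 = 7/135, so |x₂ − α| = 7/135.
Ratio = (7/135) / (1/3) = 7/45.

7/45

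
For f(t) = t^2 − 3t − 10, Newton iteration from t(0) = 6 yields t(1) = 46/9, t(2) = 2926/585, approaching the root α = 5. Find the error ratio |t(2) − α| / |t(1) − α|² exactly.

9/65

t(1) − α = 46/9 − 5 = 1/9, so |t(1) − α| = 1/9.
t(2) − α = 2926/585 − 5 = 1/585, so |t(2) − α| = 1/585.
|t(1) − α|² = 1/81.
Ratio = (1/585) / (1/81) = 9/65.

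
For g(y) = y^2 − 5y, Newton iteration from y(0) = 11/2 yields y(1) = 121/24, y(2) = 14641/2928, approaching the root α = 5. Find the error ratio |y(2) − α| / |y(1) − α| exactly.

y(1) − α = 121/24 − 5 = 1/24, so |y(1) − α| = 1/24.
y(2) − α = 14641/2928 − 5 = 1/2928, so |y(2) − α| = 1/2928.
Ratio = (1/2928) / (1/24) = 1/122.

1/122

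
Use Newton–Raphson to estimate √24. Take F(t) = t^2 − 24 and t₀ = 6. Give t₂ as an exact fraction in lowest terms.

49/10

F'(t) = 2t.
F(6) = 12, F'(6) = 12, so t₁ = 6 − 12/12 = 5.
F(5) = 1, F'(5) = 10, so t₂ = 5 − 1/10 = 49/10.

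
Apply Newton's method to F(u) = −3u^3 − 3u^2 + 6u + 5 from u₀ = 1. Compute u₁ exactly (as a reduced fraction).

14/9

F'(u) = −9u^2 − 6u + 6.
F(1) = 5, F'(1) = −9, so u₁ = 1 − 5/(−9) = 14/9.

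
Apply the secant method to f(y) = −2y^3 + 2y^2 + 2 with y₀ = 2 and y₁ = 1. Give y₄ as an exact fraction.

48745/34121

f(2) = −6, f(1) = 2. y₂ = 1 − 2·(1 − 2)/(2 − (−6)) = 5/4.
f(1) = 2, f(5/4) = 39/32. y₃ = (5/4) − (39/32)·((5/4) − 1)/((39/32) − 2) = 41/25.
f(5/4) = 39/32, f(41/25) = −22542/15625. y₄ = (41/25) − (−22542/15625)·((41/25) − (5/4))/((−22542/15625) − (39/32)) = 48745/34121.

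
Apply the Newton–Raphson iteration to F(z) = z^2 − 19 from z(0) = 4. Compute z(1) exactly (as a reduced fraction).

35/8

F'(z) = 2z.
F(4) = −3, F'(4) = 8, so z(1) = 4 − (−3)/8 = 35/8.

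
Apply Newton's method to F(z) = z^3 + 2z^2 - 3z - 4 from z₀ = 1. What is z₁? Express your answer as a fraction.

2

F'(z) = 3z^2 + 4z - 3.
F(1) = -4, F'(1) = 4, so z₁ = 1 - (-4)/4 = 2.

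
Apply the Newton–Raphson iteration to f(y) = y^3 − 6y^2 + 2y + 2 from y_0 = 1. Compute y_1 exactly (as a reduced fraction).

f'(y) = 3y^2 − 12y + 2.
f(1) = −1, f'(1) = −7, so y_1 = 1 − (−1)/(−7) = 6/7.

6/7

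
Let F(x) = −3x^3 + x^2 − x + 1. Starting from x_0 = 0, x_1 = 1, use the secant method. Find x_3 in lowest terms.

F(0) = 1, F(1) = −2. x_2 = 1 − (−2)·(1 − 0)/((−2) − 1) = 1/3.
F(1) = −2, F(1/3) = 2/3. x_3 = (1/3) − (2/3)·((1/3) − 1)/((2/3) − (−2)) = 1/2.

1/2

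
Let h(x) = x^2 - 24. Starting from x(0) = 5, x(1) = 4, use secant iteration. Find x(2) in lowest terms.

44/9

h(5) = 1, h(4) = -8. x(2) = 4 - (-8)·(4 - 5)/((-8) - 1) = 44/9.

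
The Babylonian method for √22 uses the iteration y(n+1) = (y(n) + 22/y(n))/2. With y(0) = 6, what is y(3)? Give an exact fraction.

5330977/1136568

y(1) = (6 + 22/6)/2 = 29/6.
y(2) = (29/6 + 22/(29/6))/2 = 1633/348.
y(3) = (1633/348 + 22/(1633/348))/2 = 5330977/1136568.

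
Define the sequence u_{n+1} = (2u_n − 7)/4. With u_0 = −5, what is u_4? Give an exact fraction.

−115/32

u_1 = (2·(−5) − 7)/4 = −17/4.
u_2 = (2·(−17/4) − 7)/4 = −31/8.
u_3 = (2·(−31/8) − 7)/4 = −59/16.
u_4 = (2·(−59/16) − 7)/4 = −115/32.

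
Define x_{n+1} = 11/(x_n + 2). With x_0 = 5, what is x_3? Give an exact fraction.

275/127

x_1 = 11/(5 + 2) = 11/7.
x_2 = 11/(11/7 + 2) = 77/25.
x_3 = 11/(77/25 + 2) = 275/127.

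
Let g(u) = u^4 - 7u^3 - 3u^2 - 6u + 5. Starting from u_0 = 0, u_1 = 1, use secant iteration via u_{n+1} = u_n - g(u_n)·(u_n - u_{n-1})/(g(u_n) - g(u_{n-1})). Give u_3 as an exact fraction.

233/503

g(0) = 5, g(1) = -10. u_2 = 1 - (-10)·(1 - 0)/((-10) - 5) = 1/3.
g(1) = -10, g(1/3) = 196/81. u_3 = (1/3) - (196/81)·((1/3) - 1)/((196/81) - (-10)) = 233/503.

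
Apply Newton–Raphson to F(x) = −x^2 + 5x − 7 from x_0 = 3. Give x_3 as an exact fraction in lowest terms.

2

F'(x) = −2x + 5.
F(3) = −1, F'(3) = −1, so x_1 = 3 − (−1)/(−1) = 2.
F(2) = −1, F'(2) = 1, so x_2 = 2 − (−1)/1 = 3.
F(3) = −1, F'(3) = −1, so x_3 = 3 − (−1)/(−1) = 2.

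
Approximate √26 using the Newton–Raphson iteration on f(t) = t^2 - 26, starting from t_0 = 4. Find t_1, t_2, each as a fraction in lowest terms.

t_1 = 21/4, t_2 = 857/168

f'(t) = 2t.
f(4) = -10, f'(4) = 8, so t_1 = 4 - (-10)/8 = 21/4.
f(21/4) = 25/16, f'(21/4) = 21/2, so t_2 = (21/4) - (25/16)/(21/2) = 857/168.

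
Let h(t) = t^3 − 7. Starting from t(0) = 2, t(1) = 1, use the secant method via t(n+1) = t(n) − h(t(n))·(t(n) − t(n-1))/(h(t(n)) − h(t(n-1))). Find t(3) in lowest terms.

h(2) = 1, h(1) = −6. t(2) = 1 − (−6)·(1 − 2)/((−6) − 1) = 13/7.
h(1) = −6, h(13/7) = −204/343. t(3) = (13/7) − (−204/343)·((13/7) − 1)/((−204/343) − (−6)) = 201/103.

201/103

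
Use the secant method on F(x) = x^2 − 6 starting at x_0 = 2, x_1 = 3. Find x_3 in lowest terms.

F(2) = −2, F(3) = 3. x_2 = 3 − 3·(3 − 2)/(3 − (−2)) = 12/5.
F(3) = 3, F(12/5) = −6/25. x_3 = (12/5) − (−6/25)·((12/5) − 3)/((−6/25) − 3) = 22/9.

22/9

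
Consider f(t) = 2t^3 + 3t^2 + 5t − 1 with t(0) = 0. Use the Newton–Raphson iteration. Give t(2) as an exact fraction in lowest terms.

144/805

f'(t) = 6t^2 + 6t + 5.
f(0) = −1, f'(0) = 5, so t(1) = 0 − (−1)/5 = 1/5.
f(1/5) = 17/125, f'(1/5) = 161/25, so t(2) = (1/5) − (17/125)/(161/25) = 144/805.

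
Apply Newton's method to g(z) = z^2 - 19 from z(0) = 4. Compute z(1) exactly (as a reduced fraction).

g'(z) = 2z.
g(4) = -3, g'(4) = 8, so z(1) = 4 - (-3)/8 = 35/8.

35/8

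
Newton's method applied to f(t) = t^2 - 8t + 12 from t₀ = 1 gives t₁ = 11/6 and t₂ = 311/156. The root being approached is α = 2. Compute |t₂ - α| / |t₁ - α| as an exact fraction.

1/26

t₁ - α = 11/6 - 2 = -1/6, so |t₁ - α| = 1/6.
t₂ - α = 311/156 - 2 = -1/156, so |t₂ - α| = 1/156.
Ratio = (1/156) / (1/6) = 1/26.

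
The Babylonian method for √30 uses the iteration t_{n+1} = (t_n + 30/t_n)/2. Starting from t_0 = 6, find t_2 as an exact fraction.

t_1 = (6 + 30/6)/2 = 11/2.
t_2 = (11/2 + 30/(11/2))/2 = 241/44.

241/44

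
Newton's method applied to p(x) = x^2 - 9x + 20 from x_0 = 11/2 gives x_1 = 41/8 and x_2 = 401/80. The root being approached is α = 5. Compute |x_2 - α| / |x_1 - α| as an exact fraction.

x_1 - α = 41/8 - 5 = 1/8, so |x_1 - α| = 1/8.
x_2 - α = 401/80 - 5 = 1/80, so |x_2 - α| = 1/80.
Ratio = (1/80) / (1/8) = 1/10.

1/10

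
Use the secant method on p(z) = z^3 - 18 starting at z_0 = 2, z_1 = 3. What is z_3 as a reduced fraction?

p(2) = -10, p(3) = 9. z_2 = 3 - 9·(3 - 2)/(9 - (-10)) = 48/19.
p(3) = 9, p(48/19) = -12870/6859. z_3 = (48/19) - (-12870/6859)·((48/19) - 3)/((-12870/6859) - 9) = 2402/921.

2402/921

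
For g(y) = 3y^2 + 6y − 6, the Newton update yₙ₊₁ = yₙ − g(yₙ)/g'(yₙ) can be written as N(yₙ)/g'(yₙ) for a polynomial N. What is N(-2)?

g'(y) = 6y + 6.
N(y) = y·g'(y) − g(y) = y·(6y + 6) − (3y^2 + 6y − 6) = 3y^2 + 6.
N(-2) = 18.

18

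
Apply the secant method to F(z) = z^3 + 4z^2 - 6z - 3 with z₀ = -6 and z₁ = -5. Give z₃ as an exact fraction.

F(-6) = -39, F(-5) = 2. z₂ = (-5) - 2·((-5) - (-6))/(2 - (-39)) = -207/41.
F(-5) = 2, F(-207/41) = 38532/68921. z₃ = (-207/41) - (38532/68921)·((-207/41) - (-5))/((38532/68921) - 2) = -251637/49655.

-251637/49655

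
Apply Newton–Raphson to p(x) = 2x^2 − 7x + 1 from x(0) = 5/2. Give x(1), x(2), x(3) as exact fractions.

x(1) = 23/6, x(2) = 511/150, x(3) = 249871/74550

p'(x) = 4x − 7.
p(5/2) = −4, p'(5/2) = 3, so x(1) = (5/2) − (−4)/3 = 23/6.
p(23/6) = 32/9, p'(23/6) = 25/3, so x(2) = (23/6) − (32/9)/(25/3) = 511/150.
p(511/150) = 2048/5625, p'(511/150) = 497/75, so x(3) = (511/150) − (2048/5625)/(497/75) = 249871/74550.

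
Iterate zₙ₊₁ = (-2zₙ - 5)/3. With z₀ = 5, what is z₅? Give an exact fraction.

z₁ = (-2·5 - 5)/3 = -5.
z₂ = (-2·(-5) - 5)/3 = 5/3.
z₃ = (-2·(5/3) - 5)/3 = -25/9.
z₄ = (-2·(-25/9) - 5)/3 = 5/27.
z₅ = (-2·(5/27) - 5)/3 = -145/81.

-145/81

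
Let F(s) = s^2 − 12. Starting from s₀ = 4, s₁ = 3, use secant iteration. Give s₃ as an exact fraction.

F(4) = 4, F(3) = −3. s₂ = 3 − (−3)·(3 − 4)/((−3) − 4) = 24/7.
F(3) = −3, F(24/7) = −12/49. s₃ = (24/7) − (−12/49)·((24/7) − 3)/((−12/49) − (−3)) = 52/15.

52/15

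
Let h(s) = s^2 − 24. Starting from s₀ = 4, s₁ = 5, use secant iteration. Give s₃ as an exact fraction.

436/89

h(4) = −8, h(5) = 1. s₂ = 5 − 1·(5 − 4)/(1 − (−8)) = 44/9.
h(5) = 1, h(44/9) = −8/81. s₃ = (44/9) − (−8/81)·((44/9) − 5)/((−8/81) − 1) = 436/89.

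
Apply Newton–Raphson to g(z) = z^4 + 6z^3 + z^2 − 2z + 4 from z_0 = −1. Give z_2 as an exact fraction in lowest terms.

−5336/4565

g'(z) = 4z^3 + 18z^2 + 2z − 2.
g(−1) = 2, g'(−1) = 10, so z_1 = (−1) − 2/10 = −6/5.
g(−6/5) = −284/625, g'(−6/5) = 1826/125, so z_2 = (−6/5) − (−284/625)/(1826/125) = −5336/4565.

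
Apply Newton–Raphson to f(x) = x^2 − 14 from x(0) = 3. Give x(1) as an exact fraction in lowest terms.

23/6

f'(x) = 2x.
f(3) = −5, f'(3) = 6, so x(1) = 3 − (−5)/6 = 23/6.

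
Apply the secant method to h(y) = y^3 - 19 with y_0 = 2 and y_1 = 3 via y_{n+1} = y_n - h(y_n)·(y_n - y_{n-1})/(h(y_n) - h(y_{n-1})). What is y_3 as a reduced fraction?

h(2) = -11, h(3) = 8. y_2 = 3 - 8·(3 - 2)/(8 - (-11)) = 49/19.
h(3) = 8, h(49/19) = -12672/6859. y_3 = (49/19) - (-12672/6859)·((49/19) - 3)/((-12672/6859) - 8) = 22441/8443.

22441/8443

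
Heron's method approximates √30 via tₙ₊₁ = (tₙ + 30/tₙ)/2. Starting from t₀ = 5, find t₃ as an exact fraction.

t₁ = (5 + 30/5)/2 = 11/2.
t₂ = (11/2 + 30/(11/2))/2 = 241/44.
t₃ = (241/44 + 30/(241/44))/2 = 116161/21208.

116161/21208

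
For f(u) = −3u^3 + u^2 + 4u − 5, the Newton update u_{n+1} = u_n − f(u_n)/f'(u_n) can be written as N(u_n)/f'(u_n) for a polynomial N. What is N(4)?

−363

f'(u) = −9u^2 + 2u + 4.
N(u) = u·f'(u) − f(u) = u·(−9u^2 + 2u + 4) − (−3u^3 + u^2 + 4u − 5) = −6u^3 + u^2 + 5.
N(4) = −363.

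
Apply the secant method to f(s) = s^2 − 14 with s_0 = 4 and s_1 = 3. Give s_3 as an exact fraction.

176/47

f(4) = 2, f(3) = −5. s_2 = 3 − (−5)·(3 − 4)/((−5) − 2) = 26/7.
f(3) = −5, f(26/7) = −10/49. s_3 = (26/7) − (−10/49)·((26/7) − 3)/((−10/49) − (−5)) = 176/47.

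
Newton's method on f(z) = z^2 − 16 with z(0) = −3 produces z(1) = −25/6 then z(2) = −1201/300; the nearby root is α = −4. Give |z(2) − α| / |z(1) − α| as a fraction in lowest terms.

z(1) − α = −25/6 − (−4) = −25/6 + 4 = −1/6, so |z(1) − α| = 1/6.
z(2) − α = −1201/300 − (−4) = −1201/300 + 4 = −1/300, so |z(2) − α| = 1/300.
Ratio = (1/300) / (1/6) = 1/50.

1/50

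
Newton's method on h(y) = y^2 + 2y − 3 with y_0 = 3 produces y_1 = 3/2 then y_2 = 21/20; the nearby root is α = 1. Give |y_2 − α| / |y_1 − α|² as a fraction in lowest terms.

y_1 − α = 3/2 − 1 = 1/2, so |y_1 − α| = 1/2.
y_2 − α = 21/20 − 1 = 1/20, so |y_2 − α| = 1/20.
|y_1 − α|² = 1/4.
Ratio = (1/20) / (1/4) = 1/5.

1/5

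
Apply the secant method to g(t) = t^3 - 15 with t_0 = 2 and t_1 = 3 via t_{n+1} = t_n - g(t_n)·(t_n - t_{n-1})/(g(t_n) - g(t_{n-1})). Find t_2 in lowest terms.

g(2) = -7, g(3) = 12. t_2 = 3 - 12·(3 - 2)/(12 - (-7)) = 45/19.

45/19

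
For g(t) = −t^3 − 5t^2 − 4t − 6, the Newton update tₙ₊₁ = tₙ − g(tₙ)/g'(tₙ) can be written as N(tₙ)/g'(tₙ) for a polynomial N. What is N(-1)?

3

g'(t) = −3t^2 − 10t − 4.
N(t) = t·g'(t) − g(t) = t·(−3t^2 − 10t − 4) − (−t^3 − 5t^2 − 4t − 6) = −2t^3 − 5t^2 + 6.
N(-1) = 3.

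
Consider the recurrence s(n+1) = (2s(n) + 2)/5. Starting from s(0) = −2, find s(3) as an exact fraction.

s(1) = (2·(−2) + 2)/5 = −2/5.
s(2) = (2·(−2/5) + 2)/5 = 6/25.
s(3) = (2·(6/25) + 2)/5 = 62/125.

62/125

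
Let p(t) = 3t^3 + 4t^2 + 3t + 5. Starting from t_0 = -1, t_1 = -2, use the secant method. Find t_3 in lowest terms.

p(-1) = 3, p(-2) = -9. t_2 = (-2) - (-9)·((-2) - (-1))/((-9) - 3) = -5/4.
p(-2) = -9, p(-5/4) = 105/64. t_3 = (-5/4) - (105/64)·((-5/4) - (-2))/((105/64) - (-9)) = -310/227.

-310/227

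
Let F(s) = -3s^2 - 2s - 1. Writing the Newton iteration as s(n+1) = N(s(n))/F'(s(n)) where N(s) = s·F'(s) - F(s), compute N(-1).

-2

F'(s) = -6s - 2.
N(s) = s·F'(s) - F(s) = s·(-6s - 2) - (-3s^2 - 2s - 1) = -3s^2 + 1.
N(-1) = -2.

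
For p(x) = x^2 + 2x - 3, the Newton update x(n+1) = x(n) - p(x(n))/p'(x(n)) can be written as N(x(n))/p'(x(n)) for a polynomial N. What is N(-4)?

19

p'(x) = 2x + 2.
N(x) = x·p'(x) - p(x) = x·(2x + 2) - (x^2 + 2x - 3) = x^2 + 3.
N(-4) = 19.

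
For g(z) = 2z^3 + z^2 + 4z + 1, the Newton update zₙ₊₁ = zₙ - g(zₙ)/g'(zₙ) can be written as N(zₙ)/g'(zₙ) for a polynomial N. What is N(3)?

116

g'(z) = 6z^2 + 2z + 4.
N(z) = z·g'(z) - g(z) = z·(6z^2 + 2z + 4) - (2z^3 + z^2 + 4z + 1) = 4z^3 + z^2 - 1.
N(3) = 116.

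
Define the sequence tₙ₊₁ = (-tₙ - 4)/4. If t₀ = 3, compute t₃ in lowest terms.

-55/64

t₁ = (-3 - 4)/4 = -7/4.
t₂ = (-(-7/4) - 4)/4 = -9/16.
t₃ = (-(-9/16) - 4)/4 = -55/64.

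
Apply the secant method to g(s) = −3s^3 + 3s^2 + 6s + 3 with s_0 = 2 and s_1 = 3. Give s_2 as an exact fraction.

g(2) = 3, g(3) = −33. s_2 = 3 − (−33)·(3 − 2)/((−33) − 3) = 25/12.

25/12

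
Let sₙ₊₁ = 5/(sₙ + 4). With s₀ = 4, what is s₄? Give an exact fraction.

940/937

s₁ = 5/(4 + 4) = 5/8.
s₂ = 5/(5/8 + 4) = 40/37.
s₃ = 5/(40/37 + 4) = 185/188.
s₄ = 5/(185/188 + 4) = 940/937.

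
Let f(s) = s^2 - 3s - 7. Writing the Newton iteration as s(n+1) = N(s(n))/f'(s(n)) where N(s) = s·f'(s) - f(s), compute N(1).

f'(s) = 2s - 3.
N(s) = s·f'(s) - f(s) = s·(2s - 3) - (s^2 - 3s - 7) = s^2 + 7.
N(1) = 8.

8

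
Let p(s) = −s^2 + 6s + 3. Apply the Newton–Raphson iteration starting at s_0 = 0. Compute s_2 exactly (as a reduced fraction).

−13/28

p'(s) = −2s + 6.
p(0) = 3, p'(0) = 6, so s_1 = 0 − 3/6 = −1/2.
p(−1/2) = −1/4, p'(−1/2) = 7, so s_2 = (−1/2) − (−1/4)/7 = −13/28.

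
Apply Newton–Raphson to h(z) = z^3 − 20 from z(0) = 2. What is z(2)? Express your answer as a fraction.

h'(z) = 3z^2.
h(2) = −12, h'(2) = 12, so z(1) = 2 − (−12)/12 = 3.
h(3) = 7, h'(3) = 27, so z(2) = 3 − 7/27 = 74/27.

74/27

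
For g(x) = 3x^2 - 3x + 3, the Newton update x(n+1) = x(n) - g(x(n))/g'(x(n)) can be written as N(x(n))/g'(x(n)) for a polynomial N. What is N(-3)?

24

g'(x) = 6x - 3.
N(x) = x·g'(x) - g(x) = x·(6x - 3) - (3x^2 - 3x + 3) = 3x^2 - 3.
N(-3) = 24.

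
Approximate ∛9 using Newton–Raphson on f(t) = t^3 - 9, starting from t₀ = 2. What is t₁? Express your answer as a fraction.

25/12

f'(t) = 3t^2.
f(2) = -1, f'(2) = 12, so t₁ = 2 - (-1)/12 = 25/12.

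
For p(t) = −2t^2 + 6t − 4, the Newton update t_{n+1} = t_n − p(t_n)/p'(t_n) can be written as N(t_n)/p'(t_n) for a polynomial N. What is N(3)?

−14

p'(t) = −4t + 6.
N(t) = t·p'(t) − p(t) = t·(−4t + 6) − (−2t^2 + 6t − 4) = −2t^2 + 4.
N(3) = −14.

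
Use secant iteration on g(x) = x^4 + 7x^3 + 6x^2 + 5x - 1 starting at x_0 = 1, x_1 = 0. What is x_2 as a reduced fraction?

1/19

g(1) = 18, g(0) = -1. x_2 = 0 - (-1)·(0 - 1)/((-1) - 18) = 1/19.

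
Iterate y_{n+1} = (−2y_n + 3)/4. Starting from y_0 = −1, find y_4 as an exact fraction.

y_1 = (−2·(−1) + 3)/4 = 5/4.
y_2 = (−2·(5/4) + 3)/4 = 1/8.
y_3 = (−2·(1/8) + 3)/4 = 11/16.
y_4 = (−2·(11/16) + 3)/4 = 13/32.

13/32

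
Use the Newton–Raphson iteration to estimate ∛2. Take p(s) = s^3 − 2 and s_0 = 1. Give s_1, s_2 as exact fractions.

s_1 = 4/3, s_2 = 91/72

p'(s) = 3s^2.
p(1) = −1, p'(1) = 3, so s_1 = 1 − (−1)/3 = 4/3.
p(4/3) = 10/27, p'(4/3) = 16/3, so s_2 = (4/3) − (10/27)/(16/3) = 91/72.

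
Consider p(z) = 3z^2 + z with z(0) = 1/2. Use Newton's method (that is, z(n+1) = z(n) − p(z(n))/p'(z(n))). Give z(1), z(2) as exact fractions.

p'(z) = 6z + 1.
p(1/2) = 5/4, p'(1/2) = 4, so z(1) = (1/2) − (5/4)/4 = 3/16.
p(3/16) = 75/256, p'(3/16) = 17/8, so z(2) = (3/16) − (75/256)/(17/8) = 27/544.

z(1) = 3/16, z(2) = 27/544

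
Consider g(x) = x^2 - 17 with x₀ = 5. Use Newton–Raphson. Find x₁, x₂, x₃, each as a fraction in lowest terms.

x₁ = 21/5, x₂ = 433/105, x₃ = 187457/45465

g'(x) = 2x.
g(5) = 8, g'(5) = 10, so x₁ = 5 - 8/10 = 21/5.
g(21/5) = 16/25, g'(21/5) = 42/5, so x₂ = (21/5) - (16/25)/(42/5) = 433/105.
g(433/105) = 64/11025, g'(433/105) = 866/105, so x₃ = (433/105) - (64/11025)/(866/105) = 187457/45465.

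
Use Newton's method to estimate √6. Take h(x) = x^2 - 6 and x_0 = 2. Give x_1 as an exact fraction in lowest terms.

h'(x) = 2x.
h(2) = -2, h'(2) = 4, so x_1 = 2 - (-2)/4 = 5/2.

5/2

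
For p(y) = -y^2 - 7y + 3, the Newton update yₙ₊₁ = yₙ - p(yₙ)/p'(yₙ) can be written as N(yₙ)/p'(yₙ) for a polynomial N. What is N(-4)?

-19

p'(y) = -2y - 7.
N(y) = y·p'(y) - p(y) = y·(-2y - 7) - (-y^2 - 7y + 3) = -y^2 - 3.
N(-4) = -19.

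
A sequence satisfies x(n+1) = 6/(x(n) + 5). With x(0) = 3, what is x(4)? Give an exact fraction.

x(1) = 6/(3 + 5) = 3/4.
x(2) = 6/(3/4 + 5) = 24/23.
x(3) = 6/(24/23 + 5) = 138/139.
x(4) = 6/(138/139 + 5) = 834/833.

834/833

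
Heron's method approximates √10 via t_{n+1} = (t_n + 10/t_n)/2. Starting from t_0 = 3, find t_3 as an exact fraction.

t_1 = (3 + 10/3)/2 = 19/6.
t_2 = (19/6 + 10/(19/6))/2 = 721/228.
t_3 = (721/228 + 10/(721/228))/2 = 1039681/328776.

1039681/328776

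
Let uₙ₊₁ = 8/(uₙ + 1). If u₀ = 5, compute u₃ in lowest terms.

56/31

u₁ = 8/(5 + 1) = 4/3.
u₂ = 8/(4/3 + 1) = 24/7.
u₃ = 8/(24/7 + 1) = 56/31.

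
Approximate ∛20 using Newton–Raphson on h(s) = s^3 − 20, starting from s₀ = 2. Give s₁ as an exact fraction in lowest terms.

h'(s) = 3s^2.
h(2) = −12, h'(2) = 12, so s₁ = 2 − (−12)/12 = 3.

3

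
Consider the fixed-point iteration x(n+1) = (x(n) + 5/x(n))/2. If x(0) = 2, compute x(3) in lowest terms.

51841/23184

x(1) = (2 + 5/2)/2 = 9/4.
x(2) = (9/4 + 5/(9/4))/2 = 161/72.
x(3) = (161/72 + 5/(161/72))/2 = 51841/23184.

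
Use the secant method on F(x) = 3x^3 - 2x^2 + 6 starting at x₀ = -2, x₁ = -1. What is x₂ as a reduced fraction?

-28/27

F(-2) = -26, F(-1) = 1. x₂ = (-1) - 1·((-1) - (-2))/(1 - (-26)) = -28/27.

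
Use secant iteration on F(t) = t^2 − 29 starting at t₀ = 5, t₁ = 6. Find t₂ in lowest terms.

59/11

F(5) = −4, F(6) = 7. t₂ = 6 − 7·(6 − 5)/(7 − (−4)) = 59/11.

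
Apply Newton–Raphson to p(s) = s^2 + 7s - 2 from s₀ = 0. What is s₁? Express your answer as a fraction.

p'(s) = 2s + 7.
p(0) = -2, p'(0) = 7, so s₁ = 0 - (-2)/7 = 2/7.

2/7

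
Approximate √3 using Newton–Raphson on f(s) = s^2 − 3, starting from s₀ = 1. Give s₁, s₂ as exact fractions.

s₁ = 2, s₂ = 7/4

f'(s) = 2s.
f(1) = −2, f'(1) = 2, so s₁ = 1 − (−2)/2 = 2.
f(2) = 1, f'(2) = 4, so s₂ = 2 − 1/4 = 7/4.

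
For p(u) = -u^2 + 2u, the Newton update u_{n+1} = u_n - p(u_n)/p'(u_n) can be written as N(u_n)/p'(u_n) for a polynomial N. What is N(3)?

-9

p'(u) = -2u + 2.
N(u) = u·p'(u) - p(u) = u·(-2u + 2) - (-u^2 + 2u) = -u^2.
N(3) = -9.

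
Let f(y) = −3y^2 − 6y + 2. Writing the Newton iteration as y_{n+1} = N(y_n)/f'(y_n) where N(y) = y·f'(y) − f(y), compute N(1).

f'(y) = −6y − 6.
N(y) = y·f'(y) − f(y) = y·(−6y − 6) − (−3y^2 − 6y + 2) = −3y^2 − 2.
N(1) = −5.

−5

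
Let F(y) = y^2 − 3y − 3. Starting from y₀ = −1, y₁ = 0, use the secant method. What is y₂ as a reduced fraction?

F(−1) = 1, F(0) = −3. y₂ = 0 − (−3)·(0 − (−1))/((−3) − 1) = −3/4.

−3/4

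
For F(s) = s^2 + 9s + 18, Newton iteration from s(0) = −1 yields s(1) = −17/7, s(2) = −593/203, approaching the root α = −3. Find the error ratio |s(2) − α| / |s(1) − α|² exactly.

s(1) − α = −17/7 − (−3) = −17/7 + 3 = 4/7, so |s(1) − α| = 4/7.
s(2) − α = −593/203 − (−3) = −593/203 + 3 = 16/203, so |s(2) − α| = 16/203.
|s(1) − α|² = 16/49.
Ratio = (16/203) / (16/49) = 7/29.

7/29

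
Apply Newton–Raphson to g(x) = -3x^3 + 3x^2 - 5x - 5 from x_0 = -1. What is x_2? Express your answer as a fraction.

g'(x) = -9x^2 + 6x - 5.
g(-1) = 6, g'(-1) = -20, so x_1 = (-1) - 6/(-20) = -7/10.
g(-7/10) = 999/1000, g'(-7/10) = -1361/100, so x_2 = (-7/10) - (999/1000)/(-1361/100) = -4264/6805.

-4264/6805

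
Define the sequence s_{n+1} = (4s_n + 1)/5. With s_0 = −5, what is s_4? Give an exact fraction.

s_1 = (4·(−5) + 1)/5 = −19/5.
s_2 = (4·(−19/5) + 1)/5 = −71/25.
s_3 = (4·(−71/25) + 1)/5 = −259/125.
s_4 = (4·(−259/125) + 1)/5 = −911/625.

−911/625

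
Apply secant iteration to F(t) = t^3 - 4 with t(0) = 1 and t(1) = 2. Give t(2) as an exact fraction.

10/7

F(1) = -3, F(2) = 4. t(2) = 2 - 4·(2 - 1)/(4 - (-3)) = 10/7.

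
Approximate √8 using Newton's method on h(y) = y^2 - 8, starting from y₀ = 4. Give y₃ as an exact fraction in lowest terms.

577/204

h'(y) = 2y.
h(4) = 8, h'(4) = 8, so y₁ = 4 - 8/8 = 3.
h(3) = 1, h'(3) = 6, so y₂ = 3 - 1/6 = 17/6.
h(17/6) = 1/36, h'(17/6) = 17/3, so y₃ = (17/6) - (1/36)/(17/3) = 577/204.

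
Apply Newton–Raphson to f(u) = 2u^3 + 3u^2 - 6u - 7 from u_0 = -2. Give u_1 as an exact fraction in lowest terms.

-13/6

f'(u) = 6u^2 + 6u - 6.
f(-2) = 1, f'(-2) = 6, so u_1 = (-2) - 1/6 = -13/6.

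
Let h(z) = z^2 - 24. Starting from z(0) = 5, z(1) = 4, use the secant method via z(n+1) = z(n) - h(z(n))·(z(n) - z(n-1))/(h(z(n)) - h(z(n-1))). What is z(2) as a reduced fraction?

h(5) = 1, h(4) = -8. z(2) = 4 - (-8)·(4 - 5)/((-8) - 1) = 44/9.

44/9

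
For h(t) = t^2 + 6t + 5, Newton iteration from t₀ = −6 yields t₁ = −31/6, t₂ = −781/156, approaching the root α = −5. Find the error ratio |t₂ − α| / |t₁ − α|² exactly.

3/13

t₁ − α = −31/6 − (−5) = −31/6 + 5 = −1/6, so |t₁ − α| = 1/6.
t₂ − α = −781/156 − (−5) = −781/156 + 5 = −1/156, so |t₂ − α| = 1/156.
|t₁ − α|² = 1/36.
Ratio = (1/156) / (1/36) = 3/13.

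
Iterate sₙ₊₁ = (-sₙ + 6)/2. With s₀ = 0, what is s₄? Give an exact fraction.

s₁ = (-0 + 6)/2 = 3.
s₂ = (-3 + 6)/2 = 3/2.
s₃ = (-(3/2) + 6)/2 = 9/4.
s₄ = (-(9/4) + 6)/2 = 15/8.

15/8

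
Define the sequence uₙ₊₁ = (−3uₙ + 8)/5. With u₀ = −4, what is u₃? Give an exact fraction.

u₁ = (−3·(−4) + 8)/5 = 4.
u₂ = (−3·4 + 8)/5 = −4/5.
u₃ = (−3·(−4/5) + 8)/5 = 52/25.

52/25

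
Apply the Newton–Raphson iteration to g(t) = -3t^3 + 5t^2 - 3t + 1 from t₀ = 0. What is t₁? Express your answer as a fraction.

g'(t) = -9t^2 + 10t - 3.
g(0) = 1, g'(0) = -3, so t₁ = 0 - 1/(-3) = 1/3.

1/3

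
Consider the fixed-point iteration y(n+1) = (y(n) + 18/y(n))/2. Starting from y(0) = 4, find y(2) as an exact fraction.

577/136

y(1) = (4 + 18/4)/2 = 17/4.
y(2) = (17/4 + 18/(17/4))/2 = 577/136.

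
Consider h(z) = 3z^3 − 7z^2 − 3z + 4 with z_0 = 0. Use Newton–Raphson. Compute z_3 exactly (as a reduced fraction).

208468/314211

h'(z) = 9z^2 − 14z − 3.
h(0) = 4, h'(0) = −3, so z_1 = 0 − 4/(−3) = 4/3.
h(4/3) = −16/3, h'(4/3) = −17/3, so z_2 = (4/3) − (−16/3)/(−17/3) = 20/51.
h(20/51) = 9472/4913, h'(20/51) = −6161/867, so z_3 = (20/51) − (9472/4913)/(−6161/867) = 208468/314211.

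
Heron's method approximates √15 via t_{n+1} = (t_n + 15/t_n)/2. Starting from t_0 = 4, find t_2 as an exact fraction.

1921/496

t_1 = (4 + 15/4)/2 = 31/8.
t_2 = (31/8 + 15/(31/8))/2 = 1921/496.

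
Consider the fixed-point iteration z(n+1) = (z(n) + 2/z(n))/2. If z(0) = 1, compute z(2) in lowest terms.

z(1) = (1 + 2/1)/2 = 3/2.
z(2) = (3/2 + 2/(3/2))/2 = 17/12.

17/12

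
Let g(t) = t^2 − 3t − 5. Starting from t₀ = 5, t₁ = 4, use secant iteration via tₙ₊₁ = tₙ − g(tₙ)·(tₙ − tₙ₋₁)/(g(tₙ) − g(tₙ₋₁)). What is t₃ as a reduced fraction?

g(5) = 5, g(4) = −1. t₂ = 4 − (−1)·(4 − 5)/((−1) − 5) = 25/6.
g(4) = −1, g(25/6) = −5/36. t₃ = (25/6) − (−5/36)·((25/6) − 4)/((−5/36) − (−1)) = 130/31.

130/31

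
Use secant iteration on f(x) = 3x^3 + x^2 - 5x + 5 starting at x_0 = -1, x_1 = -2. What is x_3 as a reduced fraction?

f(-1) = 8, f(-2) = -5. x_2 = (-2) - (-5)·((-2) - (-1))/((-5) - 8) = -21/13.
f(-2) = -5, f(-21/13) = 6680/2197. x_3 = (-21/13) - (6680/2197)·((-21/13) - (-2))/((6680/2197) - (-5)) = -6221/3533.

-6221/3533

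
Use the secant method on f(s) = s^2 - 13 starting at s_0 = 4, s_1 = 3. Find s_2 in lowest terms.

f(4) = 3, f(3) = -4. s_2 = 3 - (-4)·(3 - 4)/((-4) - 3) = 25/7.

25/7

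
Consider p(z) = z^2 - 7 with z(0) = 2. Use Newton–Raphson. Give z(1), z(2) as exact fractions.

p'(z) = 2z.
p(2) = -3, p'(2) = 4, so z(1) = 2 - (-3)/4 = 11/4.
p(11/4) = 9/16, p'(11/4) = 11/2, so z(2) = (11/4) - (9/16)/(11/2) = 233/88.

z(1) = 11/4, z(2) = 233/88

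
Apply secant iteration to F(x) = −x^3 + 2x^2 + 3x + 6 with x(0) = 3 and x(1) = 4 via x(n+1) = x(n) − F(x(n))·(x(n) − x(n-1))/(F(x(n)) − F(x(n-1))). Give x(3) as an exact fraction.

F(3) = 6, F(4) = −14. x(2) = 4 − (−14)·(4 − 3)/((−14) − 6) = 33/10.
F(4) = −14, F(33/10) = 1743/1000. x(3) = (33/10) − (1743/1000)·((33/10) − 4)/((1743/1000) − (−14)) = 7596/2249.

7596/2249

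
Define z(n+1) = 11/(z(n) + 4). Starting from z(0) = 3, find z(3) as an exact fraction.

429/233

z(1) = 11/(3 + 4) = 11/7.
z(2) = 11/(11/7 + 4) = 77/39.
z(3) = 11/(77/39 + 4) = 429/233.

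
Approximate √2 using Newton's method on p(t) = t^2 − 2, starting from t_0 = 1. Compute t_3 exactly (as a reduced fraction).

p'(t) = 2t.
p(1) = −1, p'(1) = 2, so t_1 = 1 − (−1)/2 = 3/2.
p(3/2) = 1/4, p'(3/2) = 3, so t_2 = (3/2) − (1/4)/3 = 17/12.
p(17/12) = 1/144, p'(17/12) = 17/6, so t_3 = (17/12) − (1/144)/(17/6) = 577/408.

577/408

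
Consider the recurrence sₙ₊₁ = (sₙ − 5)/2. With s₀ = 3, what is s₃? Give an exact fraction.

s₁ = (3 − 5)/2 = −1.
s₂ = ((−1) − 5)/2 = −3.
s₃ = ((−3) − 5)/2 = −4.

−4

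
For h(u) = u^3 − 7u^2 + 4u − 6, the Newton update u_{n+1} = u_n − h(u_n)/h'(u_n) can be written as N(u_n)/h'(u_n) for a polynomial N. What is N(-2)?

h'(u) = 3u^2 − 14u + 4.
N(u) = u·h'(u) − h(u) = u·(3u^2 − 14u + 4) − (u^3 − 7u^2 + 4u − 6) = 2u^3 − 7u^2 + 6.
N(-2) = −38.

−38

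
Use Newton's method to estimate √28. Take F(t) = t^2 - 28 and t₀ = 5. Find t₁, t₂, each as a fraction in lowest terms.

F'(t) = 2t.
F(5) = -3, F'(5) = 10, so t₁ = 5 - (-3)/10 = 53/10.
F(53/10) = 9/100, F'(53/10) = 53/5, so t₂ = (53/10) - (9/100)/(53/5) = 5609/1060.

t₁ = 53/10, t₂ = 5609/1060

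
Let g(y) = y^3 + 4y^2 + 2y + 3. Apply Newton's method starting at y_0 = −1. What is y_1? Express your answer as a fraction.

1/3

g'(y) = 3y^2 + 8y + 2.
g(−1) = 4, g'(−1) = −3, so y_1 = (−1) − 4/(−3) = 1/3.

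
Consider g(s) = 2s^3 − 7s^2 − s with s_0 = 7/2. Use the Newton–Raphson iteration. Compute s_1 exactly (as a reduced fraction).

g'(s) = 6s^2 − 14s − 1.
g(7/2) = −7/2, g'(7/2) = 47/2, so s_1 = (7/2) − (−7/2)/(47/2) = 343/94.

343/94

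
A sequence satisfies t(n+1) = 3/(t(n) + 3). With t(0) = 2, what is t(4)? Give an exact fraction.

t(1) = 3/(2 + 3) = 3/5.
t(2) = 3/(3/5 + 3) = 5/6.
t(3) = 3/(5/6 + 3) = 18/23.
t(4) = 3/(18/23 + 3) = 23/29.

23/29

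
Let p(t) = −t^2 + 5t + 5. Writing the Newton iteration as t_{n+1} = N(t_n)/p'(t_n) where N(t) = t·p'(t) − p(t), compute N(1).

−6

p'(t) = −2t + 5.
N(t) = t·p'(t) − p(t) = t·(−2t + 5) − (−t^2 + 5t + 5) = −t^2 − 5.
N(1) = −6.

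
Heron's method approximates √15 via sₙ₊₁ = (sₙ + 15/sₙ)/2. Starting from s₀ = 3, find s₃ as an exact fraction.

1921/496

s₁ = (3 + 15/3)/2 = 4.
s₂ = (4 + 15/4)/2 = 31/8.
s₃ = (31/8 + 15/(31/8))/2 = 1921/496.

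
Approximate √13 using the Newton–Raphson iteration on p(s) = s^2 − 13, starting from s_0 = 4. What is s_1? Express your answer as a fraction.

29/8

p'(s) = 2s.
p(4) = 3, p'(4) = 8, so s_1 = 4 − 3/8 = 29/8.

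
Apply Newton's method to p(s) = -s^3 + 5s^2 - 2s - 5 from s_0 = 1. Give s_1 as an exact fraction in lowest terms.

8/5

p'(s) = -3s^2 + 10s - 2.
p(1) = -3, p'(1) = 5, so s_1 = 1 - (-3)/5 = 8/5.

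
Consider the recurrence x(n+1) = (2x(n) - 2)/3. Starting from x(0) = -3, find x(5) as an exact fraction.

-518/243

x(1) = (2·(-3) - 2)/3 = -8/3.
x(2) = (2·(-8/3) - 2)/3 = -22/9.
x(3) = (2·(-22/9) - 2)/3 = -62/27.
x(4) = (2·(-62/27) - 2)/3 = -178/81.
x(5) = (2·(-178/81) - 2)/3 = -518/243.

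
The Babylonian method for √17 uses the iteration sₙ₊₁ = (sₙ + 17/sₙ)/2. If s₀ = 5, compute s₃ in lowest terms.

187457/45465

s₁ = (5 + 17/5)/2 = 21/5.
s₂ = (21/5 + 17/(21/5))/2 = 433/105.
s₃ = (433/105 + 17/(433/105))/2 = 187457/45465.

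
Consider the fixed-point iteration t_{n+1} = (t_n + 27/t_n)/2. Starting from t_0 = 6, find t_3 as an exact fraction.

t_1 = (6 + 27/6)/2 = 21/4.
t_2 = (21/4 + 27/(21/4))/2 = 291/56.
t_3 = (291/56 + 27/(291/56))/2 = 56451/10864.

56451/10864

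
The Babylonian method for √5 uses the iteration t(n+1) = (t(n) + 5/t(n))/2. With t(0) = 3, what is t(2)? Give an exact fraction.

47/21

t(1) = (3 + 5/3)/2 = 7/3.
t(2) = (7/3 + 5/(7/3))/2 = 47/21.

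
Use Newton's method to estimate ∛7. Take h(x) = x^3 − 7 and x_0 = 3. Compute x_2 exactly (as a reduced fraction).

h'(x) = 3x^2.
h(3) = 20, h'(3) = 27, so x_1 = 3 − 20/27 = 61/27.
h(61/27) = 89200/19683, h'(61/27) = 3721/243, so x_2 = (61/27) − (89200/19683)/(3721/243) = 591743/301401.

591743/301401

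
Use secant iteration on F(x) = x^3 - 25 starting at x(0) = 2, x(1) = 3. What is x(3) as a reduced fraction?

27505/9409

F(2) = -17, F(3) = 2. x(2) = 3 - 2·(3 - 2)/(2 - (-17)) = 55/19.
F(3) = 2, F(55/19) = -5100/6859. x(3) = (55/19) - (-5100/6859)·((55/19) - 3)/((-5100/6859) - 2) = 27505/9409.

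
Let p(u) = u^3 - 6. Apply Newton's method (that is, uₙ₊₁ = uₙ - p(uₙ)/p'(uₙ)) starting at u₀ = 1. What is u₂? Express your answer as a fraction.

p'(u) = 3u^2.
p(1) = -5, p'(1) = 3, so u₁ = 1 - (-5)/3 = 8/3.
p(8/3) = 350/27, p'(8/3) = 64/3, so u₂ = (8/3) - (350/27)/(64/3) = 593/288.

593/288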